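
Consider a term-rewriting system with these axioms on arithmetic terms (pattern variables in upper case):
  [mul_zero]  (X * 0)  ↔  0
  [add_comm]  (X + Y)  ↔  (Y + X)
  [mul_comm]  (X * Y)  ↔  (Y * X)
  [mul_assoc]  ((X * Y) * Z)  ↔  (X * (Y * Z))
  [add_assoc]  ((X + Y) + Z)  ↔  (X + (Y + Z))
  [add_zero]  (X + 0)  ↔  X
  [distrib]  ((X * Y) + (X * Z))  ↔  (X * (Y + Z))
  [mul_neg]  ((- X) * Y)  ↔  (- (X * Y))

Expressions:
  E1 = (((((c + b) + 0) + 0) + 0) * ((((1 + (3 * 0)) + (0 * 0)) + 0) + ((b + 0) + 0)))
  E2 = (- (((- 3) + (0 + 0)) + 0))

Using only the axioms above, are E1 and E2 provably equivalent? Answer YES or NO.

NO

The axioms are sound identities: if E1 ↔* E2 then E1 and E2 evaluate identically under any assignment.
Under b=0, c=0: E1 evaluates to 0, E2 to 3. Distinct ⇒ no rewrite sequence connects them.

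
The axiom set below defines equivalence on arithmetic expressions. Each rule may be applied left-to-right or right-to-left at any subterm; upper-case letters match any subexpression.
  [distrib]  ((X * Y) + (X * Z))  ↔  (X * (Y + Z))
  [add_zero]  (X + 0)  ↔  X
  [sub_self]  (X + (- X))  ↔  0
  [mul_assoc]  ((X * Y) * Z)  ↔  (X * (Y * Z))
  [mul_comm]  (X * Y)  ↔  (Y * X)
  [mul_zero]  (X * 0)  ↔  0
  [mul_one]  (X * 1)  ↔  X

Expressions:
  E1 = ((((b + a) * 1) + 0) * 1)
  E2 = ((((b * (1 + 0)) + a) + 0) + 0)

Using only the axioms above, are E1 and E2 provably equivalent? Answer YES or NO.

YES

(1) (((b + a) * 1) + 0)  =[add_zero →]=  ((b + a) * 1)    ⊢ (((b + a) * 1) * 1)
(2) ((b + a) * 1)  =[mul_one →]=  (b + a)    ⊢ ((b + a) * 1)
(3) ((b + a) * 1)  =[mul_one →]=  (b + a)
(4) (b + a)  =[add_zero ←]=  ((b + a) + 0)
(5) b  =[mul_one ←]=  (b * 1)    ⊢ (((b * 1) + a) + 0)
(6) ((b * 1) + a)  =[add_zero ←]=  (((b * 1) + a) + 0)    ⊢ ((((b * 1) + a) + 0) + 0)
(7) 1  =[add_zero ←]=  (1 + 0)    ⊢ E2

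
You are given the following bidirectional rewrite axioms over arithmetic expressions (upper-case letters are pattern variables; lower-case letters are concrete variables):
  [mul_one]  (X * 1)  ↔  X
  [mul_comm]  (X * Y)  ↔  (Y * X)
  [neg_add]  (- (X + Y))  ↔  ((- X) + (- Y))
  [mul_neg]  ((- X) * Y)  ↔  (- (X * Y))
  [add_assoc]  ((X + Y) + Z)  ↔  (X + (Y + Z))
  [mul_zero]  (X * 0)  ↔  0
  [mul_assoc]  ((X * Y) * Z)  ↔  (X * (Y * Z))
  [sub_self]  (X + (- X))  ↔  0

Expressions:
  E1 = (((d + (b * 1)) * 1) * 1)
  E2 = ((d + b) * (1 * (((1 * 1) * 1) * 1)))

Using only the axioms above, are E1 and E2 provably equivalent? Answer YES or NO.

YES

1. [mul_one →] ((d + (b * 1)) * 1)  →  (d + (b * 1));  E1 = ((d + (b * 1)) * 1)
2. [mul_one →] (b * 1)  →  b;  E1 = ((d + b) * 1)
3. [mul_one ←] 1  →  (1 * 1);  E1 = ((d + b) * (1 * 1))
4. [mul_one ←] 1  →  (1 * 1);  E1 = ((d + b) * (1 * (1 * 1)))
5. [mul_one ←] 1  →  (1 * 1);  E1 = ((d + b) * (1 * ((1 * 1) * 1)))
6. [mul_one ←] (1 * 1)  →  ((1 * 1) * 1);  this is E2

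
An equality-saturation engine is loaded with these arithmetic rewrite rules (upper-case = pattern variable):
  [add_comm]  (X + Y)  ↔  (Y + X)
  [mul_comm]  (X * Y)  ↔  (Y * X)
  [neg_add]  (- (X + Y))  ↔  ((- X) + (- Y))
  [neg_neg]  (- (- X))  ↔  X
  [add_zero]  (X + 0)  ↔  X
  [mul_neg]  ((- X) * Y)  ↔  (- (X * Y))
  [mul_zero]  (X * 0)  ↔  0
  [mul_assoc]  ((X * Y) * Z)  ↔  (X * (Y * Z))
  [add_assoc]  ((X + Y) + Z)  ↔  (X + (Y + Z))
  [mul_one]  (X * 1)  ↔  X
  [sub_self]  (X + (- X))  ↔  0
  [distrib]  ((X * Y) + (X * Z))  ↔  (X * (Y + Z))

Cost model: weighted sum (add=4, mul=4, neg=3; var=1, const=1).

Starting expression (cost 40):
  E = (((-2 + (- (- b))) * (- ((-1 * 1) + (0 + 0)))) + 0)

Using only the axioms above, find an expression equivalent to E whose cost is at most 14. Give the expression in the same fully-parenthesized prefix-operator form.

1. [add_zero →] (((-2 + (- (- b))) * (- ((-1 * 1) + (0 + 0)))) + 0)  →  ((-2 + (- (- b))) * (- ((-1 * 1) + (0 + 0))))
2. [add_comm →] (-2 + (- (- b)))  →  ((- (- b)) + -2);  E = (((- (- b)) + -2) * (- ((-1 * 1) + (0 + 0))))
3. [neg_neg →] (- (- b))  →  b;  E = ((b + -2) * (- ((-1 * 1) + (0 + 0))))
4. [add_zero →] (0 + 0)  →  0;  E = ((b + -2) * (- ((-1 * 1) + 0)))
5. [add_zero →] ((-1 * 1) + 0)  →  (-1 * 1);  E = ((b + -2) * (- (-1 * 1)))
6. [mul_one →] (-1 * 1)  →  -1;  cost 14 ≤ 14, done

((b + -2) * (- -1))   [cost 14]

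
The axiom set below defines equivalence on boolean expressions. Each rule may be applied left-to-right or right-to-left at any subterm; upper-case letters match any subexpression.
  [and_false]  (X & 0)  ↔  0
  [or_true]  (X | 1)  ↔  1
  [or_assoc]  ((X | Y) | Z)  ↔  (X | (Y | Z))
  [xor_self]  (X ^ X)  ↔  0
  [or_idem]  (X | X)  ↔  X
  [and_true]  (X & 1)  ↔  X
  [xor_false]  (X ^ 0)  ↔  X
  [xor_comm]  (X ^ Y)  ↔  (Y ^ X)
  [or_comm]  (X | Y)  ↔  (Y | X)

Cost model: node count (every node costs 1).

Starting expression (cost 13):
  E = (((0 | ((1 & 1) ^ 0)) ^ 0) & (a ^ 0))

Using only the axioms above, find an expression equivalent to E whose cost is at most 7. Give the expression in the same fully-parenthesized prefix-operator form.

((0 | 1) & (a ^ 0))   [cost 7]

(1) ((1 & 1) ^ 0)  =[xor_false →]=  (1 & 1)    ⊢ (((0 | (1 & 1)) ^ 0) & (a ^ 0))
(2) ((0 | (1 & 1)) ^ 0)  =[xor_false →]=  (0 | (1 & 1))    ⊢ ((0 | (1 & 1)) & (a ^ 0))
(3) (1 & 1)  =[and_true →]=  1    ⊢ cost 7, within 7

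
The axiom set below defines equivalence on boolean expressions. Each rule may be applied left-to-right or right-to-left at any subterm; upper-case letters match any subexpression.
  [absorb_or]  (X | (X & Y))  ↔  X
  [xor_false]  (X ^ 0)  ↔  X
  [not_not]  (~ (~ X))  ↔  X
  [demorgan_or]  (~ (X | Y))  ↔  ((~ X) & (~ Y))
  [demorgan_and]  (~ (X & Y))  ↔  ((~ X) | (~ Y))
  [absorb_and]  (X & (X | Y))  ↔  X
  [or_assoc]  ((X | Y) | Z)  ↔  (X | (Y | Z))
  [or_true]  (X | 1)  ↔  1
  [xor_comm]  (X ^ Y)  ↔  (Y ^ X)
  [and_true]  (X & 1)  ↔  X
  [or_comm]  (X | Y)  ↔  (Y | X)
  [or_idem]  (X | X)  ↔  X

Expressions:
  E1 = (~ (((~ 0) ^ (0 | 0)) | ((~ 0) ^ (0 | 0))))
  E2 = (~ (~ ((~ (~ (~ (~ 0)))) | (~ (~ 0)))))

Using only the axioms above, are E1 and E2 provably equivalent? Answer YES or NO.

YES

step 1: or_idem (→) rewrites (((~ 0) ^ (0 | 0)) | ((~ 0) ^ (0 | 0))) into ((~ 0) ^ (0 | 0)), now (~ ((~ 0) ^ (0 | 0)))
step 2: or_idem (→) rewrites (0 | 0) into 0, now (~ ((~ 0) ^ 0))
step 3: xor_false (→) rewrites ((~ 0) ^ 0) into (~ 0), now (~ (~ 0))
step 4: not_not (←) rewrites (~ (~ 0)) into (~ (~ (~ (~ 0))))
step 5: or_idem (←) rewrites (~ (~ 0)) into ((~ (~ 0)) | (~ (~ 0))), now (~ (~ ((~ (~ 0)) | (~ (~ 0)))))
step 6: not_not (←) rewrites 0 into (~ (~ 0)), which is E2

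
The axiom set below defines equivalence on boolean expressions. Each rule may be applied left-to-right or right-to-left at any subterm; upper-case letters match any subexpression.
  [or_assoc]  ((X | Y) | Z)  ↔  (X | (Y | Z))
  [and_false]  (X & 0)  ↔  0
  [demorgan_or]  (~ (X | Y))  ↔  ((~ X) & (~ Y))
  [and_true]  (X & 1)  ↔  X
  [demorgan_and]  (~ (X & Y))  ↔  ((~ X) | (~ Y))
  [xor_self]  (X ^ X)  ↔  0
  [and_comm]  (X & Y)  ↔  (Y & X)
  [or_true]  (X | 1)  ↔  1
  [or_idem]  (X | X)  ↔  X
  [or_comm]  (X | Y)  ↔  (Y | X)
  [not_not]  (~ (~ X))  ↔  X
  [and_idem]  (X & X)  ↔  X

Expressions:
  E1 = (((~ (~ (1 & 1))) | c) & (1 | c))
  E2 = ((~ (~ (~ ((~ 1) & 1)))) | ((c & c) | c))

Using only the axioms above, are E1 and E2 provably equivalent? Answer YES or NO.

YES

(1) (1 & 1)  =[and_idem →]=  1    ⊢ (((~ (~ 1)) | c) & (1 | c))
(2) (~ (~ 1))  =[not_not →]=  1    ⊢ ((1 | c) & (1 | c))
(3) ((1 | c) & (1 | c))  =[and_idem →]=  (1 | c)
(4) c  =[or_idem ←]=  (c | c)    ⊢ (1 | (c | c))
(5) c  =[and_idem ←]=  (c & c)    ⊢ (1 | ((c & c) | c))
(6) 1  =[not_not ←]=  (~ (~ 1))    ⊢ ((~ (~ 1)) | ((c & c) | c))
(7) (~ 1)  =[and_true ←]=  ((~ 1) & 1)    ⊢ ((~ ((~ 1) & 1)) | ((c & c) | c))
(8) (~ ((~ 1) & 1))  =[not_not ←]=  (~ (~ (~ ((~ 1) & 1))))    ⊢ E2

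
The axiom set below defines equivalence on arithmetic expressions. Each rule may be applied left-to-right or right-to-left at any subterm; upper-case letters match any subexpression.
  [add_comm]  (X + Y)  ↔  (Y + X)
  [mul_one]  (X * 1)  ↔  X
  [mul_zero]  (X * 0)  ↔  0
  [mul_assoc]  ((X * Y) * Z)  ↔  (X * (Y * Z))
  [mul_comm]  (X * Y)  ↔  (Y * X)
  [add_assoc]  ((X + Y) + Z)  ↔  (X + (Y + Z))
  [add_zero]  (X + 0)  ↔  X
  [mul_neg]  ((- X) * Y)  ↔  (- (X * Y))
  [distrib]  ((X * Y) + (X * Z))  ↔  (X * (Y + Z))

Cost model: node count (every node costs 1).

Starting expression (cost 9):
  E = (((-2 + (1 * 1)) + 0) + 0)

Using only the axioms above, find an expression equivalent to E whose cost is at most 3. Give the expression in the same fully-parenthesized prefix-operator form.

(-2 + 1)   [cost 3]

(1) (((-2 + (1 * 1)) + 0) + 0)  =[add_zero →]=  ((-2 + (1 * 1)) + 0)
(2) ((-2 + (1 * 1)) + 0)  =[add_zero →]=  (-2 + (1 * 1))
(3) (1 * 1)  =[mul_one →]=  1    ⊢ cost 3, within 3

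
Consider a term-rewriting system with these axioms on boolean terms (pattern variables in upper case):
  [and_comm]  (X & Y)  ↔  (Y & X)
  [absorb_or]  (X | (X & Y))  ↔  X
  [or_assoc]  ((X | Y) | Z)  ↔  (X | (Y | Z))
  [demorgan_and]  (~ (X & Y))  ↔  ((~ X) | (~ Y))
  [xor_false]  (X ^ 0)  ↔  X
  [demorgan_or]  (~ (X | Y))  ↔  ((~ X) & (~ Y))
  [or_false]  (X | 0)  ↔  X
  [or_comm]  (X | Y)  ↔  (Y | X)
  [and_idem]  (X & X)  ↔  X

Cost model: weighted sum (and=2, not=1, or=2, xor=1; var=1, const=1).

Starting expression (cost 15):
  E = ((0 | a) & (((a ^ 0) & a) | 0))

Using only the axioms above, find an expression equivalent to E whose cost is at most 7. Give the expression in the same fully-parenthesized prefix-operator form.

(1) (a ^ 0)  =[xor_false →]=  a    ⊢ ((0 | a) & ((a & a) | 0))
(2) ((a & a) | 0)  =[or_false →]=  (a & a)    ⊢ ((0 | a) & (a & a))
(3) (a & a)  =[and_idem →]=  a    ⊢ cost 7, within 7

((0 | a) & a)   [cost 7]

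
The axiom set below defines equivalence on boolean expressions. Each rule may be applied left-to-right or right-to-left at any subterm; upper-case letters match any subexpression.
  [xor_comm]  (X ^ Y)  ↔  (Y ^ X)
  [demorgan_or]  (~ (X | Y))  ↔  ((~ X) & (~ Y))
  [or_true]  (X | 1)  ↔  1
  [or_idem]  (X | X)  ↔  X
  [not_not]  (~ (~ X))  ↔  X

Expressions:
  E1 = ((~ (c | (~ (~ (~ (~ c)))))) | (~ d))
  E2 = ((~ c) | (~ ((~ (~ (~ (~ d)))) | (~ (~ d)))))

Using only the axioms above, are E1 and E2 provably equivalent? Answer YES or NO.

step 1: not_not (→) rewrites (~ (~ (~ (~ c)))) into (~ (~ c)), now ((~ (c | (~ (~ c)))) | (~ d))
step 2: not_not (→) rewrites (~ (~ c)) into c, now ((~ (c | c)) | (~ d))
step 3: or_idem (→) rewrites (c | c) into c, now ((~ c) | (~ d))
step 4: not_not (←) rewrites d into (~ (~ d)), now ((~ c) | (~ (~ (~ d))))
step 5: or_idem (←) rewrites (~ (~ d)) into ((~ (~ d)) | (~ (~ d))), now ((~ c) | (~ ((~ (~ d)) | (~ (~ d)))))
step 6: not_not (←) rewrites (~ d) into (~ (~ (~ d))), which is E2

YES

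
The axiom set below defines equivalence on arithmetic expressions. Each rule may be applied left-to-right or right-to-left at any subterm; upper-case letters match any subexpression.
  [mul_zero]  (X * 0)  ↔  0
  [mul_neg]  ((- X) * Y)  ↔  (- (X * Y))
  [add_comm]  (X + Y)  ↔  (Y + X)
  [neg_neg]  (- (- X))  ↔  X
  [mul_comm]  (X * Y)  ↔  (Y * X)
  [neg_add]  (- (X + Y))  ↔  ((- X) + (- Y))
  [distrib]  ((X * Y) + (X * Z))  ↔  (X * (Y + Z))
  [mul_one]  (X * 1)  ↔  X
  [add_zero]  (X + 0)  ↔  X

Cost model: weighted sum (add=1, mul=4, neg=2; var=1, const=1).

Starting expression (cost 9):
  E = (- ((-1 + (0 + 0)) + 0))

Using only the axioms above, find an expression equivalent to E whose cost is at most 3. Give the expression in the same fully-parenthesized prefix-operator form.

(- -1)   [cost 3]

step 1: add_zero (→) rewrites (0 + 0) into 0, now (- ((-1 + 0) + 0))
step 2: add_zero (→) rewrites (-1 + 0) into -1, now (- (-1 + 0))
step 3: add_zero (→) rewrites (-1 + 0) into -1, reaching cost 3 (bound 3)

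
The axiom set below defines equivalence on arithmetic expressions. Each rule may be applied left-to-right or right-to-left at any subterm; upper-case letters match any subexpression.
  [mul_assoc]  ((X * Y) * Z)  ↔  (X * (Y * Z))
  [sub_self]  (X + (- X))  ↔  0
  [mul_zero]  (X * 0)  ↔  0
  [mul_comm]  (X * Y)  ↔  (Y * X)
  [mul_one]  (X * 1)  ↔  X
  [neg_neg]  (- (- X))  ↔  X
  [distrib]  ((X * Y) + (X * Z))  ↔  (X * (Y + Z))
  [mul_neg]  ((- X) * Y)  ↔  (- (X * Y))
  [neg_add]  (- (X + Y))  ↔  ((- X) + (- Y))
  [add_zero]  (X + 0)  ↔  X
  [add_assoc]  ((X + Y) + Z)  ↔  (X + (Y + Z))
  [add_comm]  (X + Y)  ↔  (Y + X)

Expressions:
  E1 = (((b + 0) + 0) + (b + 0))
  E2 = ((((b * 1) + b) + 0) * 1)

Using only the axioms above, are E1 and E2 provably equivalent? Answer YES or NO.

step 1: add_zero (→) rewrites ((b + 0) + 0) into (b + 0), now ((b + 0) + (b + 0))
step 2: add_zero (→) rewrites (b + 0) into b, now ((b + 0) + b)
step 3: add_zero (→) rewrites (b + 0) into b, now (b + b)
step 4: mul_one (←) rewrites b into (b * 1), now ((b * 1) + b)
step 5: add_zero (←) rewrites ((b * 1) + b) into (((b * 1) + b) + 0)
step 6: mul_one (←) rewrites (((b * 1) + b) + 0) into ((((b * 1) + b) + 0) * 1), which is E2

YES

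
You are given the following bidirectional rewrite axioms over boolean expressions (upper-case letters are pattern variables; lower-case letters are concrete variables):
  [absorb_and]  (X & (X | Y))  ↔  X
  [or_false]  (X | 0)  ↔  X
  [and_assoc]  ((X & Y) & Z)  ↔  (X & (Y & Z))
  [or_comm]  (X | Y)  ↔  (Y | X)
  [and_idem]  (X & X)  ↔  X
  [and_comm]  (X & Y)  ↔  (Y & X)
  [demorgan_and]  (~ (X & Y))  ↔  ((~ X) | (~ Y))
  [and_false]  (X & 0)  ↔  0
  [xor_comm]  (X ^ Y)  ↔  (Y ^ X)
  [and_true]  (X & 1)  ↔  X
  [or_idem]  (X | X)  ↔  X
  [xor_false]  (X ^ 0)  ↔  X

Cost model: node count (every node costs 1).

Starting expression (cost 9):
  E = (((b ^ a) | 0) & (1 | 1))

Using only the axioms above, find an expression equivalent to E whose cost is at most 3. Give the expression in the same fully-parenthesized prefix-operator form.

1. [or_idem →] (1 | 1)  →  1;  E = (((b ^ a) | 0) & 1)
2. [and_true →] (((b ^ a) | 0) & 1)  →  ((b ^ a) | 0)
3. [or_false →] ((b ^ a) | 0)  →  (b ^ a);  cost 3 ≤ 3, done

(b ^ a)   [cost 3]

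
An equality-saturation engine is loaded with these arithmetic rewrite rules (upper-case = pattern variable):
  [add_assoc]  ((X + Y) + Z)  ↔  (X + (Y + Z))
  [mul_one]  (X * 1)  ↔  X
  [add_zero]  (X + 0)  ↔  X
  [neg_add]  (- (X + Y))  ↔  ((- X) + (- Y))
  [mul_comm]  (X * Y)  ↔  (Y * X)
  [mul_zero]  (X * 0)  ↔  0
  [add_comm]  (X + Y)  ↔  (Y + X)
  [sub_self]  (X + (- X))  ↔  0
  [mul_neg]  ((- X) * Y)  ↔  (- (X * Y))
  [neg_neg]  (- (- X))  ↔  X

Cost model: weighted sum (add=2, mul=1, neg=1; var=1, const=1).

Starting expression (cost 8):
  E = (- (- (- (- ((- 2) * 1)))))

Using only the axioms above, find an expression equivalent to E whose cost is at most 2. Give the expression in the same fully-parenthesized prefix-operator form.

1. [mul_one →] ((- 2) * 1)  →  (- 2);  E = (- (- (- (- (- 2)))))
2. [neg_neg →] (- (- (- (- 2))))  →  (- (- 2));  E = (- (- (- 2)))
3. [neg_neg →] (- (- (- 2)))  →  (- 2);  cost 2 ≤ 2, done

(- 2)   [cost 2]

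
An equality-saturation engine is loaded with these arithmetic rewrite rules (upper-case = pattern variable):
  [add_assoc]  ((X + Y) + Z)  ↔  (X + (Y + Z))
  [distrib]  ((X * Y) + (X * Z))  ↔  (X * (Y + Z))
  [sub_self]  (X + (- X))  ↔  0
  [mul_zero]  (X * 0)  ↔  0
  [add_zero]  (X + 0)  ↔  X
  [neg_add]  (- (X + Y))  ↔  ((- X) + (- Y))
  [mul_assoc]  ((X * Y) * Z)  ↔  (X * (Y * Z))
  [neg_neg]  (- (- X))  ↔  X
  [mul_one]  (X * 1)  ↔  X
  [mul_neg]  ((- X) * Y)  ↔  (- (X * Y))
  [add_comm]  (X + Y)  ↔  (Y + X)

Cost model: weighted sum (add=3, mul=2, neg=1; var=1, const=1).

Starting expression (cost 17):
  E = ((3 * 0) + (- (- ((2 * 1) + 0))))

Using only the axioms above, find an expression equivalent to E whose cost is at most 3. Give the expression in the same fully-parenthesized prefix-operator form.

(- (- 2))   [cost 3]

(1) (2 * 1)  =[mul_one →]=  2    ⊢ ((3 * 0) + (- (- (2 + 0))))
(2) (3 * 0)  =[mul_zero →]=  0    ⊢ (0 + (- (- (2 + 0))))
(3) (2 + 0)  =[add_zero →]=  2    ⊢ (0 + (- (- 2)))
(4) (0 + (- (- 2)))  =[add_comm →]=  ((- (- 2)) + 0)
(5) ((- (- 2)) + 0)  =[add_zero →]=  (- (- 2))    ⊢ cost 3, within 3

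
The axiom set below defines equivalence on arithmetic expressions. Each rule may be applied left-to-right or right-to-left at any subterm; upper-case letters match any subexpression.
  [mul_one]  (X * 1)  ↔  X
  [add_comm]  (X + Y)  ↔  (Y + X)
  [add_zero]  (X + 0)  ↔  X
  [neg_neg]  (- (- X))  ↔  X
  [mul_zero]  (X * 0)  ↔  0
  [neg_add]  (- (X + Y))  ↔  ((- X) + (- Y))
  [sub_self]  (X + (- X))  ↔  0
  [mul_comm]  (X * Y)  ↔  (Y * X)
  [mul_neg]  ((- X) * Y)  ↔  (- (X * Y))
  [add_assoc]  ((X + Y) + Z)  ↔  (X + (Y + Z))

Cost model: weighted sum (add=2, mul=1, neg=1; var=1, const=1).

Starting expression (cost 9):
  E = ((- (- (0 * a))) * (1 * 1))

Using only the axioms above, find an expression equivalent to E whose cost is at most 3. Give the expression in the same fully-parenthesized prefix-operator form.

(0 * a)   [cost 3]

step 1: neg_neg (→) rewrites (- (- (0 * a))) into (0 * a), now ((0 * a) * (1 * 1))
step 2: mul_one (→) rewrites (1 * 1) into 1, now ((0 * a) * 1)
step 3: mul_one (→) rewrites ((0 * a) * 1) into (0 * a), reaching cost 3 (bound 3)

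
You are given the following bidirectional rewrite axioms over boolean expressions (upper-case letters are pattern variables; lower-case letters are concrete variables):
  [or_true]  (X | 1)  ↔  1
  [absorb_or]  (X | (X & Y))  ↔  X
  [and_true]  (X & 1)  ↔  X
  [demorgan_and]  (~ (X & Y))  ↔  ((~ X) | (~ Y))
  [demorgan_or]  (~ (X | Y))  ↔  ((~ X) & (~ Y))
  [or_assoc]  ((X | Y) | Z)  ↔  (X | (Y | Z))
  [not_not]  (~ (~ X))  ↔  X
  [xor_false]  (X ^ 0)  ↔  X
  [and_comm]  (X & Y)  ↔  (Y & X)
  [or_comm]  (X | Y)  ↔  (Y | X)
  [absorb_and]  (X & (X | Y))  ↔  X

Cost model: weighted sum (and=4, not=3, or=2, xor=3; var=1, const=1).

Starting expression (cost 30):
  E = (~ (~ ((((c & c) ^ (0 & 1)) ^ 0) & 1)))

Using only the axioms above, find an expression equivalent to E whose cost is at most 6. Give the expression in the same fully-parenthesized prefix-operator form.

(1) (~ (~ ((((c & c) ^ (0 & 1)) ^ 0) & 1)))  =[not_not →]=  ((((c & c) ^ (0 & 1)) ^ 0) & 1)
(2) ((((c & c) ^ (0 & 1)) ^ 0) & 1)  =[and_true →]=  (((c & c) ^ (0 & 1)) ^ 0)
(3) (((c & c) ^ (0 & 1)) ^ 0)  =[xor_false →]=  ((c & c) ^ (0 & 1))
(4) (0 & 1)  =[and_true →]=  0    ⊢ ((c & c) ^ 0)
(5) ((c & c) ^ 0)  =[xor_false →]=  (c & c)    ⊢ cost 6, within 6

(c & c)   [cost 6]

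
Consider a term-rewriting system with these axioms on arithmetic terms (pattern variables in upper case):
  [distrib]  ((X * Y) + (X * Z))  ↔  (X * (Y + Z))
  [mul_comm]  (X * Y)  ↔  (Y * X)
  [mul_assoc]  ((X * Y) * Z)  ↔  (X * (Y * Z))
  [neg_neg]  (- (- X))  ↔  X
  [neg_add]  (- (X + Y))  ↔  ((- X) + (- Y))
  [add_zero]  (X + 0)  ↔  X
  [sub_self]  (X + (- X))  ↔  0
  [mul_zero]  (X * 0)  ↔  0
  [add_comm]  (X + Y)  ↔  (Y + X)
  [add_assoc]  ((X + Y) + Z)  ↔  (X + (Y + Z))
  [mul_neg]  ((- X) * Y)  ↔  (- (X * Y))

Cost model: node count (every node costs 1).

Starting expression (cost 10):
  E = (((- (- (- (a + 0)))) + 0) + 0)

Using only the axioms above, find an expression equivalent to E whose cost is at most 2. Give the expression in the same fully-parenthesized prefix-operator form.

step 1: add_zero (→) rewrites ((- (- (- (a + 0)))) + 0) into (- (- (- (a + 0)))), now ((- (- (- (a + 0)))) + 0)
step 2: add_zero (→) rewrites (a + 0) into a, now ((- (- (- a))) + 0)
step 3: add_zero (→) rewrites ((- (- (- a))) + 0) into (- (- (- a)))
step 4: neg_neg (→) rewrites (- (- (- a))) into (- a), reaching cost 2 (bound 2)

(- a)   [cost 2]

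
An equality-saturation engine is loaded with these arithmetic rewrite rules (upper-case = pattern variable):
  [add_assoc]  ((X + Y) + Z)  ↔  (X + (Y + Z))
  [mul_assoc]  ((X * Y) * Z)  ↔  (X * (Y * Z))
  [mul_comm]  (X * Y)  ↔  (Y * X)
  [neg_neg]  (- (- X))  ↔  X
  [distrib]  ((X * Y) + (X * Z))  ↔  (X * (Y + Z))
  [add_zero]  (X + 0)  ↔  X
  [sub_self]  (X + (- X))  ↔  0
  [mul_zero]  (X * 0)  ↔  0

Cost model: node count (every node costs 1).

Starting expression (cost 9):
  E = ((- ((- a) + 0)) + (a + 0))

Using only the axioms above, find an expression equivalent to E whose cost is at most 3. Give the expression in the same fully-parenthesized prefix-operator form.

(a + a)   [cost 3]

step 1: add_zero (→) rewrites (a + 0) into a, now ((- ((- a) + 0)) + a)
step 2: add_zero (→) rewrites ((- a) + 0) into (- a), now ((- (- a)) + a)
step 3: neg_neg (→) rewrites (- (- a)) into a, reaching cost 3 (bound 3)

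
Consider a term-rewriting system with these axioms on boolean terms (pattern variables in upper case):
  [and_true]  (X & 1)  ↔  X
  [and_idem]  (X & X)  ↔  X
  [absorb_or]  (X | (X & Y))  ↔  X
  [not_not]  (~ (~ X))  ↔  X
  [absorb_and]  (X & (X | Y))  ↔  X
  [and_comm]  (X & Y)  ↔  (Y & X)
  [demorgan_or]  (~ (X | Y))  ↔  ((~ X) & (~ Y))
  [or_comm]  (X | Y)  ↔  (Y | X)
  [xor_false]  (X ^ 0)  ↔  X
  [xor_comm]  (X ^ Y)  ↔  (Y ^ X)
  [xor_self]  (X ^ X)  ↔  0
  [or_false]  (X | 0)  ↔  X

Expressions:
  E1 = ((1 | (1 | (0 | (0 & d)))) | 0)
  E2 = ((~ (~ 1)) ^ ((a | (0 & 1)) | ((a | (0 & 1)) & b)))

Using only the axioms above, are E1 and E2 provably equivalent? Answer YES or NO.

NO

Every axiom is a valid identity, so a rewrite proof would force E1 and E2 to agree under every assignment.
At a=1, b=0, d=0: E1 = 1 but E2 = 0; they differ, so no derivation exists.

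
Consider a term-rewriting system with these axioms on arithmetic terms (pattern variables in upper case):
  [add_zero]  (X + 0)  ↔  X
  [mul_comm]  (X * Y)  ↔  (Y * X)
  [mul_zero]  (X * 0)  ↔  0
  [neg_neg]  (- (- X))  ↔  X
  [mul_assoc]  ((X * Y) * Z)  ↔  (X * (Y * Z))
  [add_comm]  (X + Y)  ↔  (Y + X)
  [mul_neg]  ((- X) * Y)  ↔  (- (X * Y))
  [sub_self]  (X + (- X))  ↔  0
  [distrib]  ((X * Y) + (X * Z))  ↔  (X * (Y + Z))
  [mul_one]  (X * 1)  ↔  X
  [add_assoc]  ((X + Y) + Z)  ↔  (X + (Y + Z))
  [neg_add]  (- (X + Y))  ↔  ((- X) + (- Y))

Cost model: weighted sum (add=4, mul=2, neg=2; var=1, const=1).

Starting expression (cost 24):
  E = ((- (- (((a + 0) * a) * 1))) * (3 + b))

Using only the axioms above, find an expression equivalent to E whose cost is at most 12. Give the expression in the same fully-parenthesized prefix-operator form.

1. [mul_one →] (((a + 0) * a) * 1)  →  ((a + 0) * a);  E = ((- (- ((a + 0) * a))) * (3 + b))
2. [add_zero →] (a + 0)  →  a;  E = ((- (- (a * a))) * (3 + b))
3. [neg_neg →] (- (- (a * a)))  →  (a * a);  cost 12 ≤ 12, done

((a * a) * (3 + b))   [cost 12]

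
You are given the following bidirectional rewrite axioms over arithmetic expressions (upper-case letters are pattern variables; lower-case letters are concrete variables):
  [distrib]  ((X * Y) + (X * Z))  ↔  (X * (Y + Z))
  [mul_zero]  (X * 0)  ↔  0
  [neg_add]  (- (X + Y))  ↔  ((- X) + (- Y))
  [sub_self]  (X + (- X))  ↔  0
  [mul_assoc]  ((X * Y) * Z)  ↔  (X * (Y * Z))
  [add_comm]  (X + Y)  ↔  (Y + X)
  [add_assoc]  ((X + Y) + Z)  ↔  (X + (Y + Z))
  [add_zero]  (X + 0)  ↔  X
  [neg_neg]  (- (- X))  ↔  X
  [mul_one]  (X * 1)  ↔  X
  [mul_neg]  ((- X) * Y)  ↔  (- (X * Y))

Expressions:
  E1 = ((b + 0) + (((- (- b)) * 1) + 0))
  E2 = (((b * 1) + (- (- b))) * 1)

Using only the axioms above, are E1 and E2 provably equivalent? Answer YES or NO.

1. [neg_neg →] (- (- b))  →  b;  E1 = ((b + 0) + ((b * 1) + 0))
2. [add_zero →] (b + 0)  →  b;  E1 = (b + ((b * 1) + 0))
3. [mul_one →] (b * 1)  →  b;  E1 = (b + (b + 0))
4. [add_zero →] (b + 0)  →  b;  E1 = (b + b)
5. [mul_one ←] b  →  (b * 1);  E1 = ((b * 1) + b)
6. [neg_neg ←] b  →  (- (- b));  E1 = ((b * 1) + (- (- b)))
7. [mul_one ←] ((b * 1) + (- (- b)))  →  (((b * 1) + (- (- b))) * 1);  this is E2

YES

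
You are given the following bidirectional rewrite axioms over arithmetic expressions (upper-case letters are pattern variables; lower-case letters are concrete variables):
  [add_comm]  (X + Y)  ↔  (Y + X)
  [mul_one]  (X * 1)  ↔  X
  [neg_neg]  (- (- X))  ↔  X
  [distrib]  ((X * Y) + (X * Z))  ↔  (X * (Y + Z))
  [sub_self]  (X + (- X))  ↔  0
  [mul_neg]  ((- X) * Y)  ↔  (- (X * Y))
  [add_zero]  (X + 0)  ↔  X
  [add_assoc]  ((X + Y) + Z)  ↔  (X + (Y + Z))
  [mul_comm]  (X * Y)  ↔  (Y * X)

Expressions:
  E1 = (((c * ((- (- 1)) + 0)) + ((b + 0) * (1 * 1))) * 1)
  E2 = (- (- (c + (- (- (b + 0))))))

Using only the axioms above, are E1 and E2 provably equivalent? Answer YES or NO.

YES

(1) ((- (- 1)) + 0)  =[add_zero →]=  (- (- 1))    ⊢ (((c * (- (- 1))) + ((b + 0) * (1 * 1))) * 1)
(2) (1 * 1)  =[mul_one →]=  1    ⊢ (((c * (- (- 1))) + ((b + 0) * 1)) * 1)
(3) (- (- 1))  =[neg_neg →]=  1    ⊢ (((c * 1) + ((b + 0) * 1)) * 1)
(4) (c * 1)  =[mul_one →]=  c    ⊢ ((c + ((b + 0) * 1)) * 1)
(5) ((c + ((b + 0) * 1)) * 1)  =[mul_one →]=  (c + ((b + 0) * 1))
(6) (b + 0)  =[add_zero →]=  b    ⊢ (c + (b * 1))
(7) (b * 1)  =[mul_one →]=  b    ⊢ (c + b)
(8) (c + b)  =[neg_neg ←]=  (- (- (c + b)))
(9) b  =[add_zero ←]=  (b + 0)    ⊢ (- (- (c + (b + 0))))
(10) (b + 0)  =[neg_neg ←]=  (- (- (b + 0)))    ⊢ E2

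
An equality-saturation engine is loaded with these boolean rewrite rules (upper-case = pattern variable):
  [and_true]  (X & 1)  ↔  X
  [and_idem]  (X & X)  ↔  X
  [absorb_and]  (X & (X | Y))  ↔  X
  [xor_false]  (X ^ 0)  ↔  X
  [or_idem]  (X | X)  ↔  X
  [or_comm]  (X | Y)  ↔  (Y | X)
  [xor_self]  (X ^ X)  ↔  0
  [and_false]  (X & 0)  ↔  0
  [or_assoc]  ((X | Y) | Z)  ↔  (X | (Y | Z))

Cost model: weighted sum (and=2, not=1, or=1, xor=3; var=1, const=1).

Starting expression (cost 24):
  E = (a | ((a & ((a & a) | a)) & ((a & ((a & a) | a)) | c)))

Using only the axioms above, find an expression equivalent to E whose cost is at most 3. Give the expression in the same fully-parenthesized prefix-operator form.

(a | a)   [cost 3]

step 1: absorb_and (→) rewrites ((a & ((a & a) | a)) & ((a & ((a & a) | a)) | c)) into (a & ((a & a) | a)), now (a | (a & ((a & a) | a)))
step 2: and_idem (→) rewrites (a & a) into a, now (a | (a & (a | a)))
step 3: absorb_and (→) rewrites (a & (a | a)) into a, reaching cost 3 (bound 3)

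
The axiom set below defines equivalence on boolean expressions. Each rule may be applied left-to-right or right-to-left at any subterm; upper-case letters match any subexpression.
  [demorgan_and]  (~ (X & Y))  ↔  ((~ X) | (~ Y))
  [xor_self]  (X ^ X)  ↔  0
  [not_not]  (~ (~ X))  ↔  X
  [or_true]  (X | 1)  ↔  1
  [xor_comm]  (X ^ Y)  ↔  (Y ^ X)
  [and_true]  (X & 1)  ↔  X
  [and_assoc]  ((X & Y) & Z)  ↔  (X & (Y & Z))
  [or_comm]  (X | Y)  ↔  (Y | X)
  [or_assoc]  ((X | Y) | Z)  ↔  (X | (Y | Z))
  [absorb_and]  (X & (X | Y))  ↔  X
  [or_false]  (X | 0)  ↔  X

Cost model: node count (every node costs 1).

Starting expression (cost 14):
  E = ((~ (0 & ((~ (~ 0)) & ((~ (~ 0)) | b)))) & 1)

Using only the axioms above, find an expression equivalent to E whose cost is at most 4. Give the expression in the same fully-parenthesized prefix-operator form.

(~ (0 & 0))   [cost 4]

1. [absorb_and →] ((~ (~ 0)) & ((~ (~ 0)) | b))  →  (~ (~ 0));  E = ((~ (0 & (~ (~ 0)))) & 1)
2. [not_not →] (~ (~ 0))  →  0;  E = ((~ (0 & 0)) & 1)
3. [and_true →] ((~ (0 & 0)) & 1)  →  (~ (0 & 0));  cost 4 ≤ 4, done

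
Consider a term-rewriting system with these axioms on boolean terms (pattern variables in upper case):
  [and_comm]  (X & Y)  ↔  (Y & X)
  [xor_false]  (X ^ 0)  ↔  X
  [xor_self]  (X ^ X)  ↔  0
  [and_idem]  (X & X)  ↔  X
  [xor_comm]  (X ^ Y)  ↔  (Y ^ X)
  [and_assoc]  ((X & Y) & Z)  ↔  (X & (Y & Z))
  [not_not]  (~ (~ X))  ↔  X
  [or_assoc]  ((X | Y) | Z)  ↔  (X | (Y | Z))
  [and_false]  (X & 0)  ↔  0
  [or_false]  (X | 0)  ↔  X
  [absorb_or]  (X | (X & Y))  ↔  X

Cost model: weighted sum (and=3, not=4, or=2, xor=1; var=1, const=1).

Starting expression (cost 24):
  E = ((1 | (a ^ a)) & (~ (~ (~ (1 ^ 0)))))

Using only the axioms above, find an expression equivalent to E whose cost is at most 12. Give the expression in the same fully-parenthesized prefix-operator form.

((1 | 0) & (~ 1))   [cost 12]

(1) (~ (~ (1 ^ 0)))  =[not_not →]=  (1 ^ 0)    ⊢ ((1 | (a ^ a)) & (~ (1 ^ 0)))
(2) (a ^ a)  =[xor_self →]=  0    ⊢ ((1 | 0) & (~ (1 ^ 0)))
(3) (1 ^ 0)  =[xor_false →]=  1    ⊢ cost 12, within 12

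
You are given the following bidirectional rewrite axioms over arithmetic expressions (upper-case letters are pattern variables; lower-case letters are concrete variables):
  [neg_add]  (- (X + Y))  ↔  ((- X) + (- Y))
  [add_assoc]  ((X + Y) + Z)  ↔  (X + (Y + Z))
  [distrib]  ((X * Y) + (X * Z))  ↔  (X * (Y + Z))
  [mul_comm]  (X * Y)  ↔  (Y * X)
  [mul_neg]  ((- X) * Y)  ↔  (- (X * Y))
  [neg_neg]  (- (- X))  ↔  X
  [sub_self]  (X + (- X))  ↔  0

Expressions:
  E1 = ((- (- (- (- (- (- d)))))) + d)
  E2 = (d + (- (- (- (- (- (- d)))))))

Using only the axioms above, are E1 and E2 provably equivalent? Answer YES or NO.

YES

1. [neg_neg →] (- (- d))  →  d;  E1 = ((- (- (- (- d)))) + d)
2. [neg_neg →] (- (- (- d)))  →  (- d);  E1 = ((- (- d)) + d)
3. [neg_neg →] (- (- d))  →  d;  E1 = (d + d)
4. [neg_neg ←] d  →  (- (- d));  E1 = (d + (- (- d)))
5. [neg_neg ←] d  →  (- (- d));  E1 = (d + (- (- (- (- d)))))
6. [neg_neg ←] (- d)  →  (- (- (- d)));  this is E2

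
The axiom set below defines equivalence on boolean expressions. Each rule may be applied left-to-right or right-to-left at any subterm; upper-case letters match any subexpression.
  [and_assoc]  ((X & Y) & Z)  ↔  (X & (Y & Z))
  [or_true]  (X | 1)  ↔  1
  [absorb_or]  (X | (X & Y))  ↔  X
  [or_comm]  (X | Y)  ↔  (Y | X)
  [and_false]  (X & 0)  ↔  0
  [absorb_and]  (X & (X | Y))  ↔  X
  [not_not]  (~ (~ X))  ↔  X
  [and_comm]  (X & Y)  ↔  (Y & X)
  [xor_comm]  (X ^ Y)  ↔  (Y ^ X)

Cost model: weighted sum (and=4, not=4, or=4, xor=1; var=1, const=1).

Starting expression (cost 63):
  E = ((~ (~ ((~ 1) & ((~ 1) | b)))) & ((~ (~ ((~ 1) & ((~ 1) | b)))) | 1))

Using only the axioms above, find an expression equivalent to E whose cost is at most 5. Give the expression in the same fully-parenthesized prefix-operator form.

(~ 1)   [cost 5]

1. [absorb_and →] ((~ (~ ((~ 1) & ((~ 1) | b)))) & ((~ (~ ((~ 1) & ((~ 1) | b)))) | 1))  →  (~ (~ ((~ 1) & ((~ 1) | b))))
2. [not_not →] (~ (~ ((~ 1) & ((~ 1) | b))))  →  ((~ 1) & ((~ 1) | b))
3. [absorb_and →] ((~ 1) & ((~ 1) | b))  →  (~ 1);  cost 5 ≤ 5, done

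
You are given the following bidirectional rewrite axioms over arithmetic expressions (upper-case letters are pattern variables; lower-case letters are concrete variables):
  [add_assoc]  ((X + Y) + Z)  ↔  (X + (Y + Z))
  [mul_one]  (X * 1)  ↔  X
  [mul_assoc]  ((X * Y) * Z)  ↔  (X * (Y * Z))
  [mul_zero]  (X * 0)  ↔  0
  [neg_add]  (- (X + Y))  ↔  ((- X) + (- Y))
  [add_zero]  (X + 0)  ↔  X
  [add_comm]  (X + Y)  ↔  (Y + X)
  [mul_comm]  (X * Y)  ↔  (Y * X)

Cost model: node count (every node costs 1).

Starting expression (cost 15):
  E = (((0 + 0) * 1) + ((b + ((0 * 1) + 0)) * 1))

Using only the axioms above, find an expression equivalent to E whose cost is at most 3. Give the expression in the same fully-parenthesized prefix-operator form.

1. [mul_one →] (0 * 1)  →  0;  E = (((0 + 0) * 1) + ((b + (0 + 0)) * 1))
2. [add_zero →] (0 + 0)  →  0;  E = (((0 + 0) * 1) + ((b + 0) * 1))
3. [mul_one →] ((b + 0) * 1)  →  (b + 0);  E = (((0 + 0) * 1) + (b + 0))
4. [mul_one →] ((0 + 0) * 1)  →  (0 + 0);  E = ((0 + 0) + (b + 0))
5. [add_zero →] (b + 0)  →  b;  E = ((0 + 0) + b)
6. [add_zero →] (0 + 0)  →  0;  cost 3 ≤ 3, done

(0 + b)   [cost 3]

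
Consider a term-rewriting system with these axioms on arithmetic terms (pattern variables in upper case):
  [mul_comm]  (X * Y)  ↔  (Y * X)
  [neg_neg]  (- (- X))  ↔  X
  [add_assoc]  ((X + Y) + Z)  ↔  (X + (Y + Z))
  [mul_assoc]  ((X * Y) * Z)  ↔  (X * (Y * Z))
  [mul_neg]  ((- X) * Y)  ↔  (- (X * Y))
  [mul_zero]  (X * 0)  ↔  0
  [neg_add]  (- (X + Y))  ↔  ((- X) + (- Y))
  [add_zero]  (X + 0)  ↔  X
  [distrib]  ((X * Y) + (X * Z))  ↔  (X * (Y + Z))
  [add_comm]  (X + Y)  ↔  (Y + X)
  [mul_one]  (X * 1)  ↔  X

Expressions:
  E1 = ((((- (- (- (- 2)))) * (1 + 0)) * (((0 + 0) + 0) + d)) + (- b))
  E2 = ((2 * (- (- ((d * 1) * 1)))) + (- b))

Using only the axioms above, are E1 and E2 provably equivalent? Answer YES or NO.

step 1: neg_neg (→) rewrites (- (- 2)) into 2, now ((((- (- 2)) * (1 + 0)) * (((0 + 0) + 0) + d)) + (- b))
step 2: add_zero (→) rewrites (0 + 0) into 0, now ((((- (- 2)) * (1 + 0)) * ((0 + 0) + d)) + (- b))
step 3: add_zero (→) rewrites (0 + 0) into 0, now ((((- (- 2)) * (1 + 0)) * (0 + d)) + (- b))
step 4: add_zero (→) rewrites (1 + 0) into 1, now ((((- (- 2)) * 1) * (0 + d)) + (- b))
step 5: mul_one (→) rewrites ((- (- 2)) * 1) into (- (- 2)), now (((- (- 2)) * (0 + d)) + (- b))
step 6: neg_neg (→) rewrites (- (- 2)) into 2, now ((2 * (0 + d)) + (- b))
step 7: add_comm (→) rewrites (0 + d) into (d + 0), now ((2 * (d + 0)) + (- b))
step 8: add_zero (→) rewrites (d + 0) into d, now ((2 * d) + (- b))
step 9: mul_one (←) rewrites d into (d * 1), now ((2 * (d * 1)) + (- b))
step 10: mul_one (←) rewrites d into (d * 1), now ((2 * ((d * 1) * 1)) + (- b))
step 11: neg_neg (←) rewrites ((d * 1) * 1) into (- (- ((d * 1) * 1))), which is E2

YES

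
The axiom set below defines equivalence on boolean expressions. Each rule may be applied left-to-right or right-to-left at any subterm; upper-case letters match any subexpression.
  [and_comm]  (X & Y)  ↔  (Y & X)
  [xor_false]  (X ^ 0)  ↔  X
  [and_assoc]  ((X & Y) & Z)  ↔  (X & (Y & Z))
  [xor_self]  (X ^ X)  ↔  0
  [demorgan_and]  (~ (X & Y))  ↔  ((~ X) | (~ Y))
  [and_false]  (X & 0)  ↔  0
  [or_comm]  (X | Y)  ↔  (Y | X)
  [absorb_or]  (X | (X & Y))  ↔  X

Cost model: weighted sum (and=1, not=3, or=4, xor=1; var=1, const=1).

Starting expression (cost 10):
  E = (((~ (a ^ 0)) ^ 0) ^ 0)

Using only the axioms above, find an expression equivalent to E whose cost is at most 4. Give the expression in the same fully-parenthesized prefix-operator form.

(~ a)   [cost 4]

1. [xor_false →] (((~ (a ^ 0)) ^ 0) ^ 0)  →  ((~ (a ^ 0)) ^ 0)
2. [xor_false →] ((~ (a ^ 0)) ^ 0)  →  (~ (a ^ 0))
3. [xor_false →] (a ^ 0)  →  a;  cost 4 ≤ 4, done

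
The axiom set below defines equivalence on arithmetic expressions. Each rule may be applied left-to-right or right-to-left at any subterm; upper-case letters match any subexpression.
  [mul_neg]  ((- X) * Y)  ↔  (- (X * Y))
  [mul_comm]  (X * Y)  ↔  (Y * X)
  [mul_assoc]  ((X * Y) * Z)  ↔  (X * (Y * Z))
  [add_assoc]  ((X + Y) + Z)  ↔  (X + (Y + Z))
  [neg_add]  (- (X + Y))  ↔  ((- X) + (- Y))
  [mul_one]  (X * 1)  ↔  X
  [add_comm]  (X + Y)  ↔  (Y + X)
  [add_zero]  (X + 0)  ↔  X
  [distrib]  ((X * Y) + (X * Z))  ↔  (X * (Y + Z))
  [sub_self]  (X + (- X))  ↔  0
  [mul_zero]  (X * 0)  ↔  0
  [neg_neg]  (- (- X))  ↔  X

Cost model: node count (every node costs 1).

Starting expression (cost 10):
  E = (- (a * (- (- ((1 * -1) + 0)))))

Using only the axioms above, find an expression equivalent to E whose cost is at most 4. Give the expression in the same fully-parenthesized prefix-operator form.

(- (a * -1))   [cost 4]

1. [neg_neg →] (- (- ((1 * -1) + 0)))  →  ((1 * -1) + 0);  E = (- (a * ((1 * -1) + 0)))
2. [add_zero →] ((1 * -1) + 0)  →  (1 * -1);  E = (- (a * (1 * -1)))
3. [mul_comm →] (1 * -1)  →  (-1 * 1);  E = (- (a * (-1 * 1)))
4. [mul_one →] (-1 * 1)  →  -1;  cost 4 ≤ 4, done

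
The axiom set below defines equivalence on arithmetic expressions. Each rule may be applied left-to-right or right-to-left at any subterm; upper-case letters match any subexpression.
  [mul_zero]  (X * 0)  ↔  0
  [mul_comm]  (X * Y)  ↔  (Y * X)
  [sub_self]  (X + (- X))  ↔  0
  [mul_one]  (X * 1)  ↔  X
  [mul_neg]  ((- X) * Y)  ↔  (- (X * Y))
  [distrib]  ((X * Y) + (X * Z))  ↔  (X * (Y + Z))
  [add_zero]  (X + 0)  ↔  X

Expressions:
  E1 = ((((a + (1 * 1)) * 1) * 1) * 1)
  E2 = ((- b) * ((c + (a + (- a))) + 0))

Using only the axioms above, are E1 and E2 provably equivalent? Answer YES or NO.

NO

The axioms are sound identities: if E1 ↔* E2 then E1 and E2 evaluate identically under any assignment.
Under a=0, b=0, c=0: E1 evaluates to 1, E2 to 0. Distinct ⇒ no rewrite sequence connects them.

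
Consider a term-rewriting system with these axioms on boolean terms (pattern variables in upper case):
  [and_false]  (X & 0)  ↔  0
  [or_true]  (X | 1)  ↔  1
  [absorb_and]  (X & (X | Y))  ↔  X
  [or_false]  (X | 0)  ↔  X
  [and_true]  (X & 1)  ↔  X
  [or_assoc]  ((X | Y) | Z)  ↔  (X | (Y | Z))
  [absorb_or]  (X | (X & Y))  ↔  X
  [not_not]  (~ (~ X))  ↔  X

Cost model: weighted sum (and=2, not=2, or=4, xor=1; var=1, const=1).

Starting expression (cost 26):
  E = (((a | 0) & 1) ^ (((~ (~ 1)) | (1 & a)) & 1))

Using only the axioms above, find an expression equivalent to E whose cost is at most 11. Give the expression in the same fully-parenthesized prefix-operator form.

((a | 0) ^ (1 & 1))   [cost 11]

step 1: and_true (→) rewrites ((a | 0) & 1) into (a | 0), now ((a | 0) ^ (((~ (~ 1)) | (1 & a)) & 1))
step 2: not_not (→) rewrites (~ (~ 1)) into 1, now ((a | 0) ^ ((1 | (1 & a)) & 1))
step 3: absorb_or (→) rewrites (1 | (1 & a)) into 1, reaching cost 11 (bound 11)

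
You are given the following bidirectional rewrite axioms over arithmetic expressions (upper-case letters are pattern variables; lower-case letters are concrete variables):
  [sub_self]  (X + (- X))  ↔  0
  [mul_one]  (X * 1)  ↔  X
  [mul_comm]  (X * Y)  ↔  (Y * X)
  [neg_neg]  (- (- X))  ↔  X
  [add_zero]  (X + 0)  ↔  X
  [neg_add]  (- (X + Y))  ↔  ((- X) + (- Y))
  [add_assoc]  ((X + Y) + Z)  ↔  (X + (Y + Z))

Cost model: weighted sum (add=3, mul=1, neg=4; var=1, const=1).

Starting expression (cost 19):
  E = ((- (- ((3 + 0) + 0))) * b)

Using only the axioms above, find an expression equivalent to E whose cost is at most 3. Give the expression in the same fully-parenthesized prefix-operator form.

step 1: add_zero (→) rewrites ((3 + 0) + 0) into (3 + 0), now ((- (- (3 + 0))) * b)
step 2: add_zero (→) rewrites (3 + 0) into 3, now ((- (- 3)) * b)
step 3: neg_neg (→) rewrites (- (- 3)) into 3, reaching cost 3 (bound 3)

(3 * b)   [cost 3]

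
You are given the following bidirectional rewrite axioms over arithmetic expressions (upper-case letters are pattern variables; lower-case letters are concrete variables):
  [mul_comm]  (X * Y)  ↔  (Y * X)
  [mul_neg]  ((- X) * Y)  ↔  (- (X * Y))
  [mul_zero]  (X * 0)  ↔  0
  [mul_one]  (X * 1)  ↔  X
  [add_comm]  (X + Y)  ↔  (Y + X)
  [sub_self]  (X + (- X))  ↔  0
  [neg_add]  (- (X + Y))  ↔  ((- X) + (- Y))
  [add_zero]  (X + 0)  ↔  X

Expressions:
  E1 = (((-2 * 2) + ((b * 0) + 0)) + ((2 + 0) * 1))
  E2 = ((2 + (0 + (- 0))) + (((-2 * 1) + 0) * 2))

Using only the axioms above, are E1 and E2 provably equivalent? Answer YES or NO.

1. [mul_zero →] (b * 0)  →  0;  E1 = (((-2 * 2) + (0 + 0)) + ((2 + 0) * 1))
2. [mul_one →] ((2 + 0) * 1)  →  (2 + 0);  E1 = (((-2 * 2) + (0 + 0)) + (2 + 0))
3. [add_zero →] (0 + 0)  →  0;  E1 = (((-2 * 2) + 0) + (2 + 0))
4. [add_zero →] ((-2 * 2) + 0)  →  (-2 * 2);  E1 = ((-2 * 2) + (2 + 0))
5. [add_comm →] ((-2 * 2) + (2 + 0))  →  ((2 + 0) + (-2 * 2))
6. [mul_one ←] -2  →  (-2 * 1);  E1 = ((2 + 0) + ((-2 * 1) * 2))
7. [add_zero ←] (-2 * 1)  →  ((-2 * 1) + 0);  E1 = ((2 + 0) + (((-2 * 1) + 0) * 2))
8. [sub_self ←] 0  →  (0 + (- 0));  this is E2

YES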